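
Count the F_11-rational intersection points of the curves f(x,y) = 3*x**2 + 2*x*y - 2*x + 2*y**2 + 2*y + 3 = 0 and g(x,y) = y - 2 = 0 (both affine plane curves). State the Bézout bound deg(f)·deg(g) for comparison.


Common zeros: {(7, 2)}; count = 1; Bézout bound = 2.

deg(f) = 2, deg(g) = 1, so Bézout bound = 2.
Scan x ∈ F_11. For each x, list the y ∈ F_11 with f(x, y) ≡ 0 and those with g(x, y) ≡ 0 (mod 11); the common zeros in that column are the intersection.
  x = 0: f ≡ 0 at y ∈ ∅; g ≡ 0 at y ∈ {2}; common: ∅.
  x = 1: f ≡ 0 at y ∈ ∅; g ≡ 0 at y ∈ {2}; common: ∅.
  x = 2: f ≡ 0 at y ∈ {0, 8}; g ≡ 0 at y ∈ {2}; common: ∅.
  x = 3: f ≡ 0 at y ∈ {3, 4}; g ≡ 0 at y ∈ {2}; common: ∅.
  x = 4: f ≡ 0 at y ∈ {1, 5}; g ≡ 0 at y ∈ {2}; common: ∅.
  x = 5: f ≡ 0 at y ∈ ∅; g ≡ 0 at y ∈ {2}; common: ∅.
  x = 6: f ≡ 0 at y ∈ {0, 4}; g ≡ 0 at y ∈ {2}; common: ∅.
  x = 7: f ≡ 0 at y ∈ {1, 2}; g ≡ 0 at y ∈ {2}; common: {2}.
  x = 8: f ≡ 0 at y ∈ {5, 8}; g ≡ 0 at y ∈ {2}; common: ∅.
  x = 9: f ≡ 0 at y ∈ ∅; g ≡ 0 at y ∈ {2}; common: ∅.
  x = 10: f ≡ 0 at y ∈ ∅; g ≡ 0 at y ∈ {2}; common: ∅.
Collecting: common zeros = {(7, 2)}, so the count is 1.
Comparison with the Bézout bound: 1 ≤ 2 = deg(f)·deg(g), as expected for curves with no common component (the affine F_11-count falls short of the bound because intersections may lie at infinity, over extension fields, or carry multiplicity).


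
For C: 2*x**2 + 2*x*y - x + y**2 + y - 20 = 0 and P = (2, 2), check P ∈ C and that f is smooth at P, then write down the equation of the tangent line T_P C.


Tangent line at P: 11*x + 9*y - 40 = 0.

Step 1: f(2, 2) = 0, so P lies on C.
Step 2: partial derivatives
  f_x(x, y) = 4*x + 2*y - 1, f_y(x, y) = 2*x + 2*y + 1.
  f_x(P) = 11, f_y(P) = 9 (gradient nonzero, so P is smooth).
Step 3: tangent line at P: 11·(x − 2) + 9·(y − 2) = 0.
Expanding: 11*x + 9*y - 40 = 0.


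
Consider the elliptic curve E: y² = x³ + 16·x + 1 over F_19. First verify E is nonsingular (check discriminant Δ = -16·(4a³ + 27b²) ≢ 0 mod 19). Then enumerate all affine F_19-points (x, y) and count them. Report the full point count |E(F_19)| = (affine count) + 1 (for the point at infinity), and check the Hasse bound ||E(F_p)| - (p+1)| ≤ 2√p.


Affine points = {(0, 1), (0, 18), (3, 0), (5, 4), (5, 15), (6, 3), (6, 16), (7, 0), (9, 0), (11, 8), (11, 11), (14, 9), (14, 10), (15, 5), (15, 14)}; affine count = 15; |E(F_19)| = 16.

Discriminant check: Δ ∝ 4a³ + 27b² = 4·16³ + 27·1² = 4·4096 + 27·1 ≡ 14 (mod 19). Nonzero ⇒ E is nonsingular.
For each x ∈ F_19, compute rhs = x³ + 16·x + 1 mod 19, then count y ∈ F_19 with y² ≡ rhs.
  x = 0: rhs = 1, matching y values: 1, 18 (2 points).
  x = 1: rhs = 18, matching y values: none (0 points).
  x = 2: rhs = 3, matching y values: none (0 points).
  x = 3: rhs = 0, matching y values: 0 (1 points).
  x = 4: rhs = 15, matching y values: none (0 points).
  x = 5: rhs = 16, matching y values: 4, 15 (2 points).
  x = 6: rhs = 9, matching y values: 3, 16 (2 points).
  x = 7: rhs = 0, matching y values: 0 (1 points).
  x = 8: rhs = 14, matching y values: none (0 points).
  x = 9: rhs = 0, matching y values: 0 (1 points).
  x = 10: rhs = 2, matching y values: none (0 points).
  x = 11: rhs = 7, matching y values: 8, 11 (2 points).
  x = 12: rhs = 2, matching y values: none (0 points).
  x = 13: rhs = 12, matching y values: none (0 points).
  x = 14: rhs = 5, matching y values: 9, 10 (2 points).
  x = 15: rhs = 6, matching y values: 5, 14 (2 points).
  x = 16: rhs = 2, matching y values: none (0 points).
  x = 17: rhs = 18, matching y values: none (0 points).
  x = 18: rhs = 3, matching y values: none (0 points).
Total affine count: 15.
Full point count |E(F_19)| = 15 + 1 = 16.
Hasse bound: |16 − (19+1)| = |-4| = 4 ≤ 2√19 ≈ 8.7178 ✓.


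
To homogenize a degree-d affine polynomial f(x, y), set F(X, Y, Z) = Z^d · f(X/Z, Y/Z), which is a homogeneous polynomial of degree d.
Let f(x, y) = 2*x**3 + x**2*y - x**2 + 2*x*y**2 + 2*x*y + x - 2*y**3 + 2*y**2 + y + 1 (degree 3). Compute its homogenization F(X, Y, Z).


F(X, Y, Z) = 2*X**3 + X**2*Y - X**2*Z + 2*X*Y**2 + 2*X*Y*Z + X*Z**2 - 2*Y**3 + 2*Y**2*Z + Y*Z**2 + Z**3

deg(f) = 3.
Substitute x = X/Z, y = Y/Z into f, then multiply by Z^3.
  monomial 2·x^3·y^0 ↦ 2·X^3·Y^0·Z^0.
  monomial 1·x^2·y^1 ↦ 1·X^2·Y^1·Z^0.
  monomial -1·x^2·y^0 ↦ -1·X^2·Y^0·Z^1.
  monomial 2·x^1·y^2 ↦ 2·X^1·Y^2·Z^0.
  monomial 2·x^1·y^1 ↦ 2·X^1·Y^1·Z^1.
  monomial 1·x^1·y^0 ↦ 1·X^1·Y^0·Z^2.
  monomial -2·x^0·y^3 ↦ -2·X^0·Y^3·Z^0.
  monomial 2·x^0·y^2 ↦ 2·X^0·Y^2·Z^1.
  monomial 1·x^0·y^1 ↦ 1·X^0·Y^1·Z^2.
  monomial 1·x^0·y^0 ↦ 1·X^0·Y^0·Z^3.
Collecting: F(X, Y, Z) = 2*X**3 + X**2*Y - X**2*Z + 2*X*Y**2 + 2*X*Y*Z + X*Z**2 - 2*Y**3 + 2*Y**2*Z + Y*Z**2 + Z**3.


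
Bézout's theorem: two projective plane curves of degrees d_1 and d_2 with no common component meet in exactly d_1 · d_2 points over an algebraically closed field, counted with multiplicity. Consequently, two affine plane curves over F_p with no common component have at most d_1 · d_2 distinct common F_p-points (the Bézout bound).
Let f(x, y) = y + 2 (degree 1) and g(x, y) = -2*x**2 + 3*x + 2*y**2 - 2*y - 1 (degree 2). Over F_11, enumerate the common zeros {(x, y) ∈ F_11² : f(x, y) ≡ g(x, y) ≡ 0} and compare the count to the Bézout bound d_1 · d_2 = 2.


Common zeros: {(0, 9), (7, 9)}; count = 2; Bézout bound = 2.

deg(f) = 1, deg(g) = 2, so Bézout bound = 2.
Scan x ∈ F_11. For each x, list the y ∈ F_11 with f(x, y) ≡ 0 and those with g(x, y) ≡ 0 (mod 11); the common zeros in that column are the intersection.
  x = 0: f ≡ 0 at y ∈ {9}; g ≡ 0 at y ∈ {3, 9}; common: {9}.
  x = 1: f ≡ 0 at y ∈ {9}; g ≡ 0 at y ∈ {0, 1}; common: ∅.
  x = 2: f ≡ 0 at y ∈ {9}; g ≡ 0 at y ∈ ∅; common: ∅.
  x = 3: f ≡ 0 at y ∈ {9}; g ≡ 0 at y ∈ ∅; common: ∅.
  x = 4: f ≡ 0 at y ∈ {9}; g ≡ 0 at y ∈ ∅; common: ∅.
  x = 5: f ≡ 0 at y ∈ {9}; g ≡ 0 at y ∈ ∅; common: ∅.
  x = 6: f ≡ 0 at y ∈ {9}; g ≡ 0 at y ∈ {0, 1}; common: ∅.
  x = 7: f ≡ 0 at y ∈ {9}; g ≡ 0 at y ∈ {3, 9}; common: {9}.
  x = 8: f ≡ 0 at y ∈ {9}; g ≡ 0 at y ∈ ∅; common: ∅.
  x = 9: f ≡ 0 at y ∈ {9}; g ≡ 0 at y ∈ {2, 10}; common: ∅.
  x = 10: f ≡ 0 at y ∈ {9}; g ≡ 0 at y ∈ ∅; common: ∅.
Collecting: common zeros = {(0, 9), (7, 9)}, so the count is 2.
Comparison with the Bézout bound: 2 ≤ 2 = deg(f)·deg(g), as expected for curves with no common component (the bound is attained).


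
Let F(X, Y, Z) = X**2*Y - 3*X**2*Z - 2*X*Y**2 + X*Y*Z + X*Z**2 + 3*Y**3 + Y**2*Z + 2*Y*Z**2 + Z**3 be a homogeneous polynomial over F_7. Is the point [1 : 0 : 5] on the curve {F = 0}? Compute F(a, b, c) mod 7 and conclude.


F(1,0,5) ≡ 2 (mod 7); P is NOT on the curve.

Evaluate F(1, 0, 5) term-by-term (mod 7).
  X**2*Y ↦ 1·1·0·1 = 0
  -3*X**2*Z ↦ -3·1·1·5 = -15
  -2*X*Y**2 ↦ -2·1·0·1 = 0
  X*Y*Z ↦ 1·1·0·5 = 0
  X*Z**2 ↦ 1·1·1·25 = 25
  3*Y**3 ↦ 3·1·0·1 = 0
  Y**2*Z ↦ 1·1·0·5 = 0
  2*Y*Z**2 ↦ 2·1·0·25 = 0
  Z**3 ↦ 1·1·1·125 = 125
Sum: F(1, 0, 5) = (0) + (-15) + (0) + (0) + (25) + (0) + (0) + (0) + (125) = 135.
Reducing mod 7: 135 ≡ 2 (mod 7).
Since F(a, b, c) ≡ 2 ≠ 0 (mod 7), P does NOT lie on the curve.


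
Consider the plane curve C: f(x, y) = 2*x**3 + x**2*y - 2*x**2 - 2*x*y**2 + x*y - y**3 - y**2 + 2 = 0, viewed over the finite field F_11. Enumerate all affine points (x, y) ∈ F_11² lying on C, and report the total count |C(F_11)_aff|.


Affine F_11-points: {(0, 1), (1, 1), (2, 3), (2, 4), (2, 10), (5, 1), (6, 10), (9, 0), (10, 10)}; count = 9.

For each of the 121 pairs (x, y) ∈ F_11², evaluate f(x, y) mod 11. Record the zeros.
  x = 0: [0↦2, 1↦0, 2↦1, 3↦10, 4↦10, 5↦6, 6↦3, 7↦6, 8↦9, 9↦6, 10↦2]  zeros at y ∈ {1}
  x = 1: [0↦2, 1↦0, 2↦8, 3↦9, 4↦8, 5↦10, 6↦9, 7↦10, 8↦7, 9↦5, 10↦9]  zeros at y ∈ {1}
  x = 2: [0↦10, 1↦10, 2↦5, 3↦0, 4↦0, 5↦10, 6↦2, 7↦3, 8↦7, 9↦8, 10↦0]  zeros at y ∈ {3, 4, 10}
  x = 3: [0↦5, 1↦9, 2↦4, 3↦6, 4↦9, 5↦7, 6↦5, 7↦8, 8↦10, 9↦5, 10↦9]  zeros at y ∈ ∅
  x = 4: [0↦10, 1↦9, 2↦6, 3↦6, 4↦3, 5↦2, 6↦8, 7↦4, 8↦6, 9↦8, 10↦4]  zeros at y ∈ ∅
  x = 5: [0↦4, 1↦0, 2↦1, 3↦1, 4↦5, 5↦7, 6↦1, 7↦3, 8↦7, 9↦7, 10↦8]  zeros at y ∈ {1}
  x = 6: [0↦10, 1↦5, 2↦1, 3↦3, 4↦5, 5↦1, 6↦7, 7↦6, 8↦3, 9↦3, 10↦0]  zeros at y ∈ {10}
  x = 7: [0↦7, 1↦3, 2↦7, 3↦2, 4↦4, 5↦7, 6↦5, 7↦3, 8↦6, 9↦8, 10↦3]  zeros at y ∈ ∅
  x = 8: [0↦7, 1↦6, 2↦9, 3↦10, 4↦3, 5↦4, 6↦7, 7↦6, 8↦6, 9↦1, 10↦7]  zeros at y ∈ ∅
  x = 9: [0↦0, 1↦4, 2↦8, 3↦6, 4↦3, 5↦4, 6↦3, 7↦5, 8↦4, 9↦5, 10↦2]  zeros at y ∈ {0}
  x = 10: [0↦9, 1↦9, 2↦5, 3↦2, 4↦5, 5↦8, 6↦5, 7↦1, 8↦1, 9↦10, 10↦0]  zeros at y ∈ {10}
Collecting zeros: affine points = {(0, 1), (1, 1), (2, 3), (2, 4), (2, 10), (5, 1), (6, 10), (9, 0), (10, 10)}.
Total count |C(F_11)_aff| = 9.


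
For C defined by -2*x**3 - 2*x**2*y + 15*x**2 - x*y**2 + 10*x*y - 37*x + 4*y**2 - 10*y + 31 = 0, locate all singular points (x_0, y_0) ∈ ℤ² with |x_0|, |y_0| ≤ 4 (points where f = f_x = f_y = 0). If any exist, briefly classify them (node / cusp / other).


Singular points: {(3, -1)}; classification: node.

Compute partial derivatives:
  f_x = -6*x**2 - 4*x*y + 30*x - y**2 + 10*y - 37.
  f_y = -2*x**2 - 2*x*y + 10*x + 8*y - 10.
Scan x_0 ∈ {−4, ..., 4}. For each x_0, f_y(x_0, y) is a polynomial in y; find its integer roots y ∈ {−4, ..., 4}, then test f_x and f at those candidates.
  x = -4: f_y(-4, y) = 16*y - 82; no integer root y with |y| ≤ 4.
  x = -3: f_y(-3, y) = 14*y - 58; no integer root y with |y| ≤ 4.
  x = -2: f_y(-2, y) = 12*y - 38; no integer root y with |y| ≤ 4.
  x = -1: f_y(-1, y) = 10*y - 22; no integer root y with |y| ≤ 4.
  x = 0: f_y(0, y) = 8*y - 10; no integer root y with |y| ≤ 4.
  x = 1: f_y(1, y) = 6*y - 2; no integer root y with |y| ≤ 4.
  x = 2: f_y(2, y) = 4*y + 2; no integer root y with |y| ≤ 4.
  x = 3: f_y(3, y) = 2*y + 2; vanishes at y ∈ {-1}. (3, -1): f_x = 0, f = 0 — SINGULAR.
  x = 4: f_y(4, y) = -2; no integer root y with |y| ≤ 4.
Only singular point on the grid: (3, -1).
Classify: substitute x = 3 + u, y = -1 + v and expand: f = -2*u**3 - 2*u**2*v - u**2 - u*v**2 + v**2.
No constant or linear terms (consistent with a singular point). Quadratic part: -u**2 + v**2. Cubic part: -2*u**3 - 2*u**2*v - u*v**2.
The quadratic part v**2 - u**2 = (v − u)(v + u) splits into two distinct linear factors, so there are two distinct tangent lines y − -1 = ±(x − 3) — this is a node (ordinary double point).
Classification: node.


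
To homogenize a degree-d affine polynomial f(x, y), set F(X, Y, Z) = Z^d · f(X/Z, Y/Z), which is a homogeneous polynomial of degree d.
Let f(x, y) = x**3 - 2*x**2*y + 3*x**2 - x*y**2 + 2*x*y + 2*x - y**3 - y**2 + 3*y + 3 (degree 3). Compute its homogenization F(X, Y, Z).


F(X, Y, Z) = X**3 - 2*X**2*Y + 3*X**2*Z - X*Y**2 + 2*X*Y*Z + 2*X*Z**2 - Y**3 - Y**2*Z + 3*Y*Z**2 + 3*Z**3

deg(f) = 3.
Substitute x = X/Z, y = Y/Z into f, then multiply by Z^3.
  monomial 1·x^3·y^0 ↦ 1·X^3·Y^0·Z^0.
  monomial -2·x^2·y^1 ↦ -2·X^2·Y^1·Z^0.
  monomial 3·x^2·y^0 ↦ 3·X^2·Y^0·Z^1.
  monomial -1·x^1·y^2 ↦ -1·X^1·Y^2·Z^0.
  monomial 2·x^1·y^1 ↦ 2·X^1·Y^1·Z^1.
  monomial 2·x^1·y^0 ↦ 2·X^1·Y^0·Z^2.
  monomial -1·x^0·y^3 ↦ -1·X^0·Y^3·Z^0.
  monomial -1·x^0·y^2 ↦ -1·X^0·Y^2·Z^1.
  monomial 3·x^0·y^1 ↦ 3·X^0·Y^1·Z^2.
  monomial 3·x^0·y^0 ↦ 3·X^0·Y^0·Z^3.
Collecting: F(X, Y, Z) = X**3 - 2*X**2*Y + 3*X**2*Z - X*Y**2 + 2*X*Y*Z + 2*X*Z**2 - Y**3 - Y**2*Z + 3*Y*Z**2 + 3*Z**3.


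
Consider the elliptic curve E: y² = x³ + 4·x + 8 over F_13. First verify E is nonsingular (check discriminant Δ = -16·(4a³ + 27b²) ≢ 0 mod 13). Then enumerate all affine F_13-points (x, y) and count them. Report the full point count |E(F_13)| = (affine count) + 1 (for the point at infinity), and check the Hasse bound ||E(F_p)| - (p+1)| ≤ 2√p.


Affine points = {(1, 0), (4, 6), (4, 7), (5, 6), (5, 7), (6, 1), (6, 12), (12, 4), (12, 9)}; affine count = 9; |E(F_13)| = 10.

Discriminant check: Δ ∝ 4a³ + 27b² = 4·4³ + 27·8² = 4·64 + 27·64 ≡ 8 (mod 13). Nonzero ⇒ E is nonsingular.
For each x ∈ F_13, compute rhs = x³ + 4·x + 8 mod 13, then count y ∈ F_13 with y² ≡ rhs.
  x = 0: rhs = 8, matching y values: none (0 points).
  x = 1: rhs = 0, matching y values: 0 (1 points).
  x = 2: rhs = 11, matching y values: none (0 points).
  x = 3: rhs = 8, matching y values: none (0 points).
  x = 4: rhs = 10, matching y values: 6, 7 (2 points).
  x = 5: rhs = 10, matching y values: 6, 7 (2 points).
  x = 6: rhs = 1, matching y values: 1, 12 (2 points).
  x = 7: rhs = 2, matching y values: none (0 points).
  x = 8: rhs = 6, matching y values: none (0 points).
  x = 9: rhs = 6, matching y values: none (0 points).
  x = 10: rhs = 8, matching y values: none (0 points).
  x = 11: rhs = 5, matching y values: none (0 points).
  x = 12: rhs = 3, matching y values: 4, 9 (2 points).
Total affine count: 9.
Full point count |E(F_13)| = 9 + 1 = 10.
Hasse bound: |10 − (13+1)| = |-4| = 4 ≤ 2√13 ≈ 7.2111 ✓.


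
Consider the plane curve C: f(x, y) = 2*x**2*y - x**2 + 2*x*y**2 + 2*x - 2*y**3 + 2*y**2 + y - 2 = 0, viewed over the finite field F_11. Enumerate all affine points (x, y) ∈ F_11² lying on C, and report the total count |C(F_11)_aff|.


Affine F_11-points: {(0, 7), (2, 1), (4, 4), (5, 1), (5, 7), (5, 9), (6, 6), (7, 2), (8, 2), (8, 9), (9, 3), (10, 4)}; count = 12.

For each of the 121 pairs (x, y) ∈ F_11², evaluate f(x, y) mod 11. Record the zeros.
  x = 0: [0↦9, 1↦10, 2↦3, 3↦9, 4↦5, 5↦1, 6↦7, 7↦0, 8↦1, 9↦9, 10↦1]  zeros at y ∈ {7}
  x = 1: [0↦10, 1↦4, 2↦5, 3↦1, 4↦2, 5↦7, 6↦4, 7↦3, 8↦3, 9↦3, 10↦2]  zeros at y ∈ ∅
  x = 2: [0↦9, 1↦0, 2↦2, 3↦3, 4↦2, 5↦9, 6↦1, 7↦10, 8↦2, 9↦9, 10↦8]  zeros at y ∈ {1}
  x = 3: [0↦6, 1↦9, 2↦5, 3↦4, 4↦5, 5↦7, 6↦9, 7↦10, 8↦9, 9↦5, 10↦8]  zeros at y ∈ ∅
  x = 4: [0↦1, 1↦9, 2↦3, 3↦4, 4↦0, 5↦1, 6↦6, 7↦3, 8↦2, 9↦2, 10↦2]  zeros at y ∈ {4}
  x = 5: [0↦5, 1↦0, 2↦7, 3↦3, 4↦9, 5↦2, 6↦3, 7↦0, 8↦3, 9↦0, 10↦1]  zeros at y ∈ {1, 7, 9}
  x = 6: [0↦7, 1↦4, 2↦6, 3↦1, 4↦10, 5↦10, 6↦0, 7↦1, 8↦1, 9↦10, 10↦5]  zeros at y ∈ {6}
  x = 7: [0↦7, 1↦10, 2↦0, 3↦9, 4↦3, 5↦3, 6↦8, 7↦6, 8↦7, 9↦10, 10↦3]  zeros at y ∈ {2}
  x = 8: [0↦5, 1↦7, 2↦0, 3↦5, 4↦10, 5↦3, 6↦5, 7↦4, 8↦10, 9↦0, 10↦6]  zeros at y ∈ {2, 9}
  x = 9: [0↦1, 1↦6, 2↦6, 3↦0, 4↦9, 5↦10, 6↦2, 7↦6, 8↦10, 9↦2, 10↦3]  zeros at y ∈ {3}
  x = 10: [0↦6, 1↦7, 2↦7, 3↦5, 4↦0, 5↦2, 6↦10, 7↦1, 8↦7, 9↦5, 10↦5]  zeros at y ∈ {4}
Collecting zeros: affine points = {(0, 7), (2, 1), (4, 4), (5, 1), (5, 7), (5, 9), (6, 6), (7, 2), (8, 2), (8, 9), (9, 3), (10, 4)}.
Total count |C(F_11)_aff| = 12.


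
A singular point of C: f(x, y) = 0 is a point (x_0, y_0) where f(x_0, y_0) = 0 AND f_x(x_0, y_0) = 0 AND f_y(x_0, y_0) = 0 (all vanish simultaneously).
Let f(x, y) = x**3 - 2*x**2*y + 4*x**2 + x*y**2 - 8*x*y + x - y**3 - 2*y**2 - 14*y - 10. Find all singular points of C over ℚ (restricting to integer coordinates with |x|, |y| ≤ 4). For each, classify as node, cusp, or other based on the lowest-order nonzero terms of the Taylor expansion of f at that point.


Singular points: {(-3, -2)}; classification: node.

Compute partial derivatives:
  f_x = 3*x**2 - 4*x*y + 8*x + y**2 - 8*y + 1.
  f_y = -2*x**2 + 2*x*y - 8*x - 3*y**2 - 4*y - 14.
Scan x_0 ∈ {−4, ..., 4}. For each x_0, f_y(x_0, y) is a polynomial in y; find its integer roots y ∈ {−4, ..., 4}, then test f_x and f at those candidates.
  x = -4: f_y(-4, y) = -3*y**2 - 12*y - 14; no integer root y with |y| ≤ 4.
  x = -3: f_y(-3, y) = -3*y**2 - 10*y - 8; vanishes at y ∈ {-2}. (-3, -2): f_x = 0, f = 0 — SINGULAR.
  x = -2: f_y(-2, y) = -3*y**2 - 8*y - 6; no integer root y with |y| ≤ 4.
  x = -1: f_y(-1, y) = -3*y**2 - 6*y - 8; no integer root y with |y| ≤ 4.
  x = 0: f_y(0, y) = -3*y**2 - 4*y - 14; no integer root y with |y| ≤ 4.
  x = 1: f_y(1, y) = -3*y**2 - 2*y - 24; no integer root y with |y| ≤ 4.
  x = 2: f_y(2, y) = -3*y**2 - 38; no integer root y with |y| ≤ 4.
  x = 3: f_y(3, y) = -3*y**2 + 2*y - 56; no integer root y with |y| ≤ 4.
  x = 4: f_y(4, y) = -3*y**2 + 4*y - 78; no integer root y with |y| ≤ 4.
Only singular point on the grid: (-3, -2).
Classify: substitute x = -3 + u, y = -2 + v and expand: f = u**3 - 2*u**2*v - u**2 + u*v**2 - v**3 + v**2.
No constant or linear terms (consistent with a singular point). Quadratic part: -u**2 + v**2. Cubic part: u**3 - 2*u**2*v + u*v**2 - v**3.
The quadratic part v**2 - u**2 = (v − u)(v + u) splits into two distinct linear factors, so there are two distinct tangent lines y − -2 = ±(x − -3) — this is a node (ordinary double point).
Classification: node.


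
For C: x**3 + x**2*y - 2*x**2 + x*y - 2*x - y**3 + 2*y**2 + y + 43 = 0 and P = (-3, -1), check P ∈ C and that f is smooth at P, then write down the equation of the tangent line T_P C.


Tangent line at P: 42*x + 126 = 0.

Step 1: f(-3, -1) = 0, so P lies on C.
Step 2: partial derivatives
  f_x(x, y) = 3*x**2 + 2*x*y - 4*x + y - 2, f_y(x, y) = x**2 + x - 3*y**2 + 4*y + 1.
  f_x(P) = 42, f_y(P) = 0 (gradient nonzero, so P is smooth).
Step 3: tangent line at P: 42·(x − -3) + 0·(y − -1) = 0.
Expanding: 42*x + 126 = 0.


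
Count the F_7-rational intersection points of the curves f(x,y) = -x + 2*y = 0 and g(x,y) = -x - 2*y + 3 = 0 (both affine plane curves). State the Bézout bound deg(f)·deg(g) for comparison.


Common zeros: {(5, 6)}; count = 1; Bézout bound = 1.

deg(f) = 1, deg(g) = 1, so Bézout bound = 1.
Scan x ∈ F_7. For each x, list the y ∈ F_7 with f(x, y) ≡ 0 and those with g(x, y) ≡ 0 (mod 7); the common zeros in that column are the intersection.
  x = 0: f ≡ 0 at y ∈ {0}; g ≡ 0 at y ∈ {5}; common: ∅.
  x = 1: f ≡ 0 at y ∈ {4}; g ≡ 0 at y ∈ {1}; common: ∅.
  x = 2: f ≡ 0 at y ∈ {1}; g ≡ 0 at y ∈ {4}; common: ∅.
  x = 3: f ≡ 0 at y ∈ {5}; g ≡ 0 at y ∈ {0}; common: ∅.
  x = 4: f ≡ 0 at y ∈ {2}; g ≡ 0 at y ∈ {3}; common: ∅.
  x = 5: f ≡ 0 at y ∈ {6}; g ≡ 0 at y ∈ {6}; common: {6}.
  x = 6: f ≡ 0 at y ∈ {3}; g ≡ 0 at y ∈ {2}; common: ∅.
Collecting: common zeros = {(5, 6)}, so the count is 1.
Comparison with the Bézout bound: 1 ≤ 1 = deg(f)·deg(g), as expected for curves with no common component (the bound is attained).


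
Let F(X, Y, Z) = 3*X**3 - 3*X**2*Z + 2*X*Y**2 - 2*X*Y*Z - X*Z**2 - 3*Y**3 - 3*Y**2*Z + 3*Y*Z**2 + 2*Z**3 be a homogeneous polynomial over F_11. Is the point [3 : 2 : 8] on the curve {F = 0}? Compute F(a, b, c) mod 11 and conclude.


F(3,2,8) ≡ 9 (mod 11); P is NOT on the curve.

Evaluate F(3, 2, 8) term-by-term (mod 11).
  3*X**3 ↦ 3·27·1·1 = 81
  -3*X**2*Z ↦ -3·9·1·8 = -216
  2*X*Y**2 ↦ 2·3·4·1 = 24
  -2*X*Y*Z ↦ -2·3·2·8 = -96
  -X*Z**2 ↦ -1·3·1·64 = -192
  -3*Y**3 ↦ -3·1·8·1 = -24
  -3*Y**2*Z ↦ -3·1·4·8 = -96
  3*Y*Z**2 ↦ 3·1·2·64 = 384
  2*Z**3 ↦ 2·1·1·512 = 1024
Sum: F(3, 2, 8) = (81) + (-216) + (24) + (-96) + (-192) + (-24) + (-96) + (384) + (1024) = 889.
Reducing mod 11: 889 ≡ 9 (mod 11).
Since F(a, b, c) ≡ 9 ≠ 0 (mod 11), P does NOT lie on the curve.


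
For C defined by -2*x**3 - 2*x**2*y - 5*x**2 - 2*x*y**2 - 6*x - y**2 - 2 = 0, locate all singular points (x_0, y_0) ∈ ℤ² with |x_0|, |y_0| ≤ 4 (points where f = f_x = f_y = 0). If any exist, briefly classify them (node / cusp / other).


Singular points: {(-1, 1)}; classification: node.

Compute partial derivatives:
  f_x = -6*x**2 - 4*x*y - 10*x - 2*y**2 - 6.
  f_y = -2*x**2 - 4*x*y - 2*y.
Scan x_0 ∈ {−4, ..., 4}. For each x_0, f_y(x_0, y) is a polynomial in y; find its integer roots y ∈ {−4, ..., 4}, then test f_x and f at those candidates.
  x = -4: f_y(-4, y) = 14*y - 32; no integer root y with |y| ≤ 4.
  x = -3: f_y(-3, y) = 10*y - 18; no integer root y with |y| ≤ 4.
  x = -2: f_y(-2, y) = 6*y - 8; no integer root y with |y| ≤ 4.
  x = -1: f_y(-1, y) = 2*y - 2; vanishes at y ∈ {1}. (-1, 1): f_x = 0, f = 0 — SINGULAR.
  x = 0: f_y(0, y) = -2*y; vanishes at y ∈ {0}. (0, 0): f_x = -6 ≠ 0.
  x = 1: f_y(1, y) = -6*y - 2; no integer root y with |y| ≤ 4.
  x = 2: f_y(2, y) = -10*y - 8; no integer root y with |y| ≤ 4.
  x = 3: f_y(3, y) = -14*y - 18; no integer root y with |y| ≤ 4.
  x = 4: f_y(4, y) = -18*y - 32; no integer root y with |y| ≤ 4.
Only singular point on the grid: (-1, 1).
Classify: substitute x = -1 + u, y = 1 + v and expand: f = -2*u**3 - 2*u**2*v - u**2 - 2*u*v**2 + v**2.
No constant or linear terms (consistent with a singular point). Quadratic part: -u**2 + v**2. Cubic part: -2*u**3 - 2*u**2*v - 2*u*v**2.
The quadratic part v**2 - u**2 = (v − u)(v + u) splits into two distinct linear factors, so there are two distinct tangent lines y − 1 = ±(x − -1) — this is a node (ordinary double point).
Classification: node.


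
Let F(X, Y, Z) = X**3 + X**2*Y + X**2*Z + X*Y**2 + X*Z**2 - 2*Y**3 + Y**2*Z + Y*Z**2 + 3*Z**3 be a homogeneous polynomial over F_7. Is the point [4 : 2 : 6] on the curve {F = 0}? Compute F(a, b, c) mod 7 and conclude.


F(4,2,6) ≡ 2 (mod 7); P is NOT on the curve.

Evaluate F(4, 2, 6) term-by-term (mod 7).
  X**3 ↦ 1·64·1·1 = 64
  X**2*Y ↦ 1·16·2·1 = 32
  X**2*Z ↦ 1·16·1·6 = 96
  X*Y**2 ↦ 1·4·4·1 = 16
  X*Z**2 ↦ 1·4·1·36 = 144
  -2*Y**3 ↦ -2·1·8·1 = -16
  Y**2*Z ↦ 1·1·4·6 = 24
  Y*Z**2 ↦ 1·1·2·36 = 72
  3*Z**3 ↦ 3·1·1·216 = 648
Sum: F(4, 2, 6) = (64) + (32) + (96) + (16) + (144) + (-16) + (24) + (72) + (648) = 1080.
Reducing mod 7: 1080 ≡ 2 (mod 7).
Since F(a, b, c) ≡ 2 ≠ 0 (mod 7), P does NOT lie on the curve.


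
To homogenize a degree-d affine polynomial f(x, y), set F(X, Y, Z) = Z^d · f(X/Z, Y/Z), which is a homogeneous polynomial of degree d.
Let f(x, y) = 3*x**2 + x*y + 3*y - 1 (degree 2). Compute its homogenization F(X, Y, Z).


F(X, Y, Z) = 3*X**2 + X*Y + 3*Y*Z - Z**2

deg(f) = 2.
Substitute x = X/Z, y = Y/Z into f, then multiply by Z^2.
  monomial 3·x^2·y^0 ↦ 3·X^2·Y^0·Z^0.
  monomial 1·x^1·y^1 ↦ 1·X^1·Y^1·Z^0.
  monomial 3·x^0·y^1 ↦ 3·X^0·Y^1·Z^1.
  monomial -1·x^0·y^0 ↦ -1·X^0·Y^0·Z^2.
Collecting: F(X, Y, Z) = 3*X**2 + X*Y + 3*Y*Z - Z**2.


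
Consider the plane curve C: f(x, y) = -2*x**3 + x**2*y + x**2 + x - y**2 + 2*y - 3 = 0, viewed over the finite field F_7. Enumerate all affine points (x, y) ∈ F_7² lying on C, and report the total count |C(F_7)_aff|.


Affine F_7-points: {(1, 4), (1, 6), (3, 1), (3, 3)}; count = 4.

For each of the 49 pairs (x, y) ∈ F_7², evaluate f(x, y) mod 7. Record the zeros.
  x = 0: [0↦4, 1↦5, 2↦4, 3↦1, 4↦3, 5↦3, 6↦1]  zeros at y ∈ ∅
  x = 1: [0↦4, 1↦6, 2↦6, 3↦4, 4↦0, 5↦1, 6↦0]  zeros at y ∈ {4, 6}
  x = 2: [0↦1, 1↦6, 2↦2, 3↦3, 4↦2, 5↦6, 6↦1]  zeros at y ∈ ∅
  x = 3: [0↦4, 1↦0, 2↦1, 3↦0, 4↦4, 5↦6, 6↦6]  zeros at y ∈ {1, 3}
  x = 4: [0↦1, 1↦4, 2↦5, 3↦4, 4↦1, 5↦3, 6↦3]  zeros at y ∈ ∅
  x = 5: [0↦1, 1↦6, 2↦2, 3↦3, 4↦2, 5↦6, 6↦1]  zeros at y ∈ ∅
  x = 6: [0↦6, 1↦1, 2↦1, 3↦6, 4↦2, 5↦3, 6↦2]  zeros at y ∈ ∅
Collecting zeros: affine points = {(1, 4), (1, 6), (3, 1), (3, 3)}.
Total count |C(F_7)_aff| = 4.


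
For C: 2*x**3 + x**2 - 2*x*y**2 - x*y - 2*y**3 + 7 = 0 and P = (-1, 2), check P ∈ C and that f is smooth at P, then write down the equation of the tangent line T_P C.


Tangent line at P: -6*x - 15*y + 24 = 0.

Step 1: f(-1, 2) = 0, so P lies on C.
Step 2: partial derivatives
  f_x(x, y) = 6*x**2 + 2*x - 2*y**2 - y, f_y(x, y) = -4*x*y - x - 6*y**2.
  f_x(P) = -6, f_y(P) = -15 (gradient nonzero, so P is smooth).
Step 3: tangent line at P: -6·(x − -1) + -15·(y − 2) = 0.
Expanding: -6*x - 15*y + 24 = 0.


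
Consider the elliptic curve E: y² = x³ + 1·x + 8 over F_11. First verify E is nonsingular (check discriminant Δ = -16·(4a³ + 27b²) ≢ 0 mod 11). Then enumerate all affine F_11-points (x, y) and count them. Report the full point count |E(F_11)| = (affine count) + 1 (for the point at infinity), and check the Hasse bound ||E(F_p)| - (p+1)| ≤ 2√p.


Affine points = {(3, 4), (3, 7), (8, 0), (9, 3), (9, 8)}; affine count = 5; |E(F_11)| = 6.

Discriminant check: Δ ∝ 4a³ + 27b² = 4·1³ + 27·8² = 4·1 + 27·64 ≡ 5 (mod 11). Nonzero ⇒ E is nonsingular.
For each x ∈ F_11, compute rhs = x³ + 1·x + 8 mod 11, then count y ∈ F_11 with y² ≡ rhs.
  x = 0: rhs = 8, matching y values: none (0 points).
  x = 1: rhs = 10, matching y values: none (0 points).
  x = 2: rhs = 7, matching y values: none (0 points).
  x = 3: rhs = 5, matching y values: 4, 7 (2 points).
  x = 4: rhs = 10, matching y values: none (0 points).
  x = 5: rhs = 6, matching y values: none (0 points).
  x = 6: rhs = 10, matching y values: none (0 points).
  x = 7: rhs = 6, matching y values: none (0 points).
  x = 8: rhs = 0, matching y values: 0 (1 points).
  x = 9: rhs = 9, matching y values: 3, 8 (2 points).
  x = 10: rhs = 6, matching y values: none (0 points).
Total affine count: 5.
Full point count |E(F_11)| = 5 + 1 = 6.
Hasse bound: |6 − (11+1)| = |-6| = 6 ≤ 2√11 ≈ 6.6332 ✓.


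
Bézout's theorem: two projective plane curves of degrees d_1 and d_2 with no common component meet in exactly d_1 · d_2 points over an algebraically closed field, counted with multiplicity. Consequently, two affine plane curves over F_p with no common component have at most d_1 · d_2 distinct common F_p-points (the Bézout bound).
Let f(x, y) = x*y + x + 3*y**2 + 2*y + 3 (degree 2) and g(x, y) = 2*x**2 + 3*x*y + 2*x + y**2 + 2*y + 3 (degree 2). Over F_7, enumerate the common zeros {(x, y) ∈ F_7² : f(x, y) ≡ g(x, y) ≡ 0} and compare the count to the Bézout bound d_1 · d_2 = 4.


Common zeros: {(5, 4)}; count = 1; Bézout bound = 4.

deg(f) = 2, deg(g) = 2, so Bézout bound = 4.
Scan x ∈ F_7. For each x, list the y ∈ F_7 with f(x, y) ≡ 0 and those with g(x, y) ≡ 0 (mod 7); the common zeros in that column are the intersection.
  x = 0: f ≡ 0 at y ∈ ∅; g ≡ 0 at y ∈ ∅; common: ∅.
  x = 1: f ≡ 0 at y ∈ ∅; g ≡ 0 at y ∈ {0, 2}; common: ∅.
  x = 2: f ≡ 0 at y ∈ ∅; g ≡ 0 at y ∈ {2, 4}; common: ∅.
  x = 3: f ≡ 0 at y ∈ {1, 2}; g ≡ 0 at y ∈ ∅; common: ∅.
  x = 4: f ≡ 0 at y ∈ {0, 5}; g ≡ 0 at y ∈ ∅; common: ∅.
  x = 5: f ≡ 0 at y ∈ {3, 4}; g ≡ 0 at y ∈ {0, 4}; common: {4}.
  x = 6: f ≡ 0 at y ∈ ∅; g ≡ 0 at y ∈ ∅; common: ∅.
Collecting: common zeros = {(5, 4)}, so the count is 1.
Comparison with the Bézout bound: 1 ≤ 4 = deg(f)·deg(g), as expected for curves with no common component (the affine F_7-count falls short of the bound because intersections may lie at infinity, over extension fields, or carry multiplicity).


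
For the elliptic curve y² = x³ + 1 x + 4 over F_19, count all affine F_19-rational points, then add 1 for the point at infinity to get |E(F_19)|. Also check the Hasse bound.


Affine points = {(0, 2), (0, 17), (1, 5), (1, 14), (5, 1), (5, 18), (6, 6), (6, 13), (8, 7), (8, 12), (9, 1), (9, 18), (10, 8), (10, 11), (11, 4), (11, 15), (14, 8), (14, 11)}; affine count = 18; |E(F_19)| = 19.

Discriminant check: Δ ∝ 4a³ + 27b² = 4·1³ + 27·4² = 4·1 + 27·16 ≡ 18 (mod 19). Nonzero ⇒ E is nonsingular.
For each x ∈ F_19, compute rhs = x³ + 1·x + 4 mod 19, then count y ∈ F_19 with y² ≡ rhs.
  x = 0: rhs = 4, matching y values: 2, 17 (2 points).
  x = 1: rhs = 6, matching y values: 5, 14 (2 points).
  x = 2: rhs = 14, matching y values: none (0 points).
  x = 3: rhs = 15, matching y values: none (0 points).
  x = 4: rhs = 15, matching y values: none (0 points).
  x = 5: rhs = 1, matching y values: 1, 18 (2 points).
  x = 6: rhs = 17, matching y values: 6, 13 (2 points).
  x = 7: rhs = 12, matching y values: none (0 points).
  x = 8: rhs = 11, matching y values: 7, 12 (2 points).
  x = 9: rhs = 1, matching y values: 1, 18 (2 points).
  x = 10: rhs = 7, matching y values: 8, 11 (2 points).
  x = 11: rhs = 16, matching y values: 4, 15 (2 points).
  x = 12: rhs = 15, matching y values: none (0 points).
  x = 13: rhs = 10, matching y values: none (0 points).
  x = 14: rhs = 7, matching y values: 8, 11 (2 points).
  x = 15: rhs = 12, matching y values: none (0 points).
  x = 16: rhs = 12, matching y values: none (0 points).
  x = 17: rhs = 13, matching y values: none (0 points).
  x = 18: rhs = 2, matching y values: none (0 points).
Total affine count: 18.
Full point count |E(F_19)| = 18 + 1 = 19.
Hasse bound: |19 − (19+1)| = |-1| = 1 ≤ 2√19 ≈ 8.7178 ✓.


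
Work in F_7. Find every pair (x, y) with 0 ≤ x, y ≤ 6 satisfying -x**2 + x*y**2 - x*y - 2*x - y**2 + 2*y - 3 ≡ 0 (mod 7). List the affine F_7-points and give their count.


Affine F_7-points: {(1, 6), (2, 2), (2, 5), (5, 2), (5, 4), (6, 6)}; count = 6.

For each of the 49 pairs (x, y) ∈ F_7², evaluate f(x, y) mod 7. Record the zeros.
  x = 0: [0↦4, 1↦5, 2↦4, 3↦1, 4↦3, 5↦3, 6↦1]  zeros at y ∈ ∅
  x = 1: [0↦1, 1↦2, 2↦3, 3↦4, 4↦5, 5↦6, 6↦0]  zeros at y ∈ {6}
  x = 2: [0↦3, 1↦4, 2↦0, 3↦5, 4↦5, 5↦0, 6↦4]  zeros at y ∈ {2, 5}
  x = 3: [0↦3, 1↦4, 2↦2, 3↦4, 4↦3, 5↦6, 6↦6]  zeros at y ∈ ∅
  x = 4: [0↦1, 1↦2, 2↦2, 3↦1, 4↦6, 5↦3, 6↦6]  zeros at y ∈ ∅
  x = 5: [0↦4, 1↦5, 2↦0, 3↦3, 4↦0, 5↦5, 6↦4]  zeros at y ∈ {2, 4}
  x = 6: [0↦5, 1↦6, 2↦3, 3↦3, 4↦6, 5↦5, 6↦0]  zeros at y ∈ {6}
Collecting zeros: affine points = {(1, 6), (2, 2), (2, 5), (5, 2), (5, 4), (6, 6)}.
Total count |C(F_7)_aff| = 6.


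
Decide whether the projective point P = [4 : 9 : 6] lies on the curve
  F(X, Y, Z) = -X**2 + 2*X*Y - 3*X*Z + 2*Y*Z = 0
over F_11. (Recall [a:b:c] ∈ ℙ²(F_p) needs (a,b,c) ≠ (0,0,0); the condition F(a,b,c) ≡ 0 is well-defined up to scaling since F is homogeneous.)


F(4,9,6) ≡ 4 (mod 11); P is NOT on the curve.

Evaluate F(4, 9, 6) term-by-term (mod 11).
  -X**2 ↦ -1·16·1·1 = -16
  2*X*Y ↦ 2·4·9·1 = 72
  -3*X*Z ↦ -3·4·1·6 = -72
  2*Y*Z ↦ 2·1·9·6 = 108
Sum: F(4, 9, 6) = (-16) + (72) + (-72) + (108) = 92.
Reducing mod 11: 92 ≡ 4 (mod 11).
Since F(a, b, c) ≡ 4 ≠ 0 (mod 11), P does NOT lie on the curve.


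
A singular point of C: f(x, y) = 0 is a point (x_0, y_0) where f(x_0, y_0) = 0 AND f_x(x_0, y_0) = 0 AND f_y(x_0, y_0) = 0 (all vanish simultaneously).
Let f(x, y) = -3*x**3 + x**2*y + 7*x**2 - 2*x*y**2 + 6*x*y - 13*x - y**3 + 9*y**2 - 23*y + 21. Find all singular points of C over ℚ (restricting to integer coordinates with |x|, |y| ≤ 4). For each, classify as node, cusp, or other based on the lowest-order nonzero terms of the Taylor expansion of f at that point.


Singular points: {(1, 2)}; classification: cusp.

Compute partial derivatives:
  f_x = -9*x**2 + 2*x*y + 14*x - 2*y**2 + 6*y - 13.
  f_y = x**2 - 4*x*y + 6*x - 3*y**2 + 18*y - 23.
Scan x_0 ∈ {−4, ..., 4}. For each x_0, f_y(x_0, y) is a polynomial in y; find its integer roots y ∈ {−4, ..., 4}, then test f_x and f at those candidates.
  x = -4: f_y(-4, y) = -3*y**2 + 34*y - 31; vanishes at y ∈ {1}. (-4, 1): f_x = -217 ≠ 0.
  x = -3: f_y(-3, y) = -3*y**2 + 30*y - 32; no integer root y with |y| ≤ 4.
  x = -2: f_y(-2, y) = -3*y**2 + 26*y - 31; no integer root y with |y| ≤ 4.
  x = -1: f_y(-1, y) = -3*y**2 + 22*y - 28; no integer root y with |y| ≤ 4.
  x = 0: f_y(0, y) = -3*y**2 + 18*y - 23; no integer root y with |y| ≤ 4.
  x = 1: f_y(1, y) = -3*y**2 + 14*y - 16; vanishes at y ∈ {2}. (1, 2): f_x = 0, f = 0 — SINGULAR.
  x = 2: f_y(2, y) = -3*y**2 + 10*y - 7; vanishes at y ∈ {1}. (2, 1): f_x = -13 ≠ 0.
  x = 3: f_y(3, y) = -3*y**2 + 6*y + 4; no integer root y with |y| ≤ 4.
  x = 4: f_y(4, y) = -3*y**2 + 2*y + 17; no integer root y with |y| ≤ 4.
Only singular point on the grid: (1, 2).
Classify: substitute x = 1 + u, y = 2 + v and expand: f = -3*u**3 + u**2*v - 2*u*v**2 - v**3 + v**2.
No constant or linear terms (consistent with a singular point). Quadratic part: v**2. Cubic part: -3*u**3 + u**2*v - 2*u*v**2 - v**3.
The quadratic part v**2 is a perfect square, so there is a single (double) tangent line v = 0, i.e. y = 2. Restricting the cubic part to that line (v = 0) leaves -3*u**3 ≠ 0, so f is not divisible by v and the branch is v² ≈ 3*u**3 to lowest order — this is a cusp.
Classification: cusp.


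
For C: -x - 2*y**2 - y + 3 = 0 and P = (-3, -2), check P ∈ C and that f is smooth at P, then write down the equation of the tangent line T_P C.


Tangent line at P: -x + 7*y + 11 = 0.

Step 1: f(-3, -2) = 0, so P lies on C.
Step 2: partial derivatives
  f_x(x, y) = -1, f_y(x, y) = -4*y - 1.
  f_x(P) = -1, f_y(P) = 7 (gradient nonzero, so P is smooth).
Step 3: tangent line at P: -1·(x − -3) + 7·(y − -2) = 0.
Expanding: -x + 7*y + 11 = 0.


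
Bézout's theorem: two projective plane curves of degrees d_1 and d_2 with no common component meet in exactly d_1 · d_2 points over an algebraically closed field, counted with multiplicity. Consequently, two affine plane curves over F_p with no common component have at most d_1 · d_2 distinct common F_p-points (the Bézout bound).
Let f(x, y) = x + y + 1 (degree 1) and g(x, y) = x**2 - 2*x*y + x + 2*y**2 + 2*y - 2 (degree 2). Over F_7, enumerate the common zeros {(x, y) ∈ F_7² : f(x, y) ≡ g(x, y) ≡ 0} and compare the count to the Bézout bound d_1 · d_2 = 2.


Common zeros: {(2, 4), (4, 2)}; count = 2; Bézout bound = 2.

deg(f) = 1, deg(g) = 2, so Bézout bound = 2.
Scan x ∈ F_7. For each x, list the y ∈ F_7 with f(x, y) ≡ 0 and those with g(x, y) ≡ 0 (mod 7); the common zeros in that column are the intersection.
  x = 0: f ≡ 0 at y ∈ {6}; g ≡ 0 at y ∈ ∅; common: ∅.
  x = 1: f ≡ 0 at y ∈ {5}; g ≡ 0 at y ∈ {0}; common: ∅.
  x = 2: f ≡ 0 at y ∈ {4}; g ≡ 0 at y ∈ {4}; common: {4}.
  x = 3: f ≡ 0 at y ∈ {3}; g ≡ 0 at y ∈ ∅; common: ∅.
  x = 4: f ≡ 0 at y ∈ {2}; g ≡ 0 at y ∈ {1, 2}; common: {2}.
  x = 5: f ≡ 0 at y ∈ {1}; g ≡ 0 at y ∈ {0, 4}; common: ∅.
  x = 6: f ≡ 0 at y ∈ {0}; g ≡ 0 at y ∈ {2, 3}; common: ∅.
Collecting: common zeros = {(2, 4), (4, 2)}, so the count is 2.
Comparison with the Bézout bound: 2 ≤ 2 = deg(f)·deg(g), as expected for curves with no common component (the bound is attained).


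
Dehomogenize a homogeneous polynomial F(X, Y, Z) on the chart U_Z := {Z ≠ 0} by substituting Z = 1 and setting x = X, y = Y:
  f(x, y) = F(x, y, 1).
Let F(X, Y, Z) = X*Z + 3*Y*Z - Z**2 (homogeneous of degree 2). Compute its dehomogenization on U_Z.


f(x, y) = x + 3*y - 1

On U_Z we set Z = 1. Each monomial c·X^i·Y^j·Z^k in F becomes c·x^i·y^j·1^k = c·x^i·y^j.
Substituting Z = 1: F(X, Y, 1) = x + 3*y - 1.
Note: deg(f) ≤ deg(F) = 2; strict inequality happens when F is divisible by Z (lost terms).


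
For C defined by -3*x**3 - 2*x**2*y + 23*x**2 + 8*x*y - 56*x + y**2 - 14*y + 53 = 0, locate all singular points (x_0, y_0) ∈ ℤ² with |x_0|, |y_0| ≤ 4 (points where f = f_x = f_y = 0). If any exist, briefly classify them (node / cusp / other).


Singular points: {(2, 3)}; classification: node.

Compute partial derivatives:
  f_x = -9*x**2 - 4*x*y + 46*x + 8*y - 56.
  f_y = -2*x**2 + 8*x + 2*y - 14.
Scan x_0 ∈ {−4, ..., 4}. For each x_0, f_y(x_0, y) is a polynomial in y; find its integer roots y ∈ {−4, ..., 4}, then test f_x and f at those candidates.
  x = -4: f_y(-4, y) = 2*y - 78; no integer root y with |y| ≤ 4.
  x = -3: f_y(-3, y) = 2*y - 56; no integer root y with |y| ≤ 4.
  x = -2: f_y(-2, y) = 2*y - 38; no integer root y with |y| ≤ 4.
  x = -1: f_y(-1, y) = 2*y - 24; no integer root y with |y| ≤ 4.
  x = 0: f_y(0, y) = 2*y - 14; no integer root y with |y| ≤ 4.
  x = 1: f_y(1, y) = 2*y - 8; vanishes at y ∈ {4}. (1, 4): f_x = -3 ≠ 0.
  x = 2: f_y(2, y) = 2*y - 6; vanishes at y ∈ {3}. (2, 3): f_x = 0, f = 0 — SINGULAR.
  x = 3: f_y(3, y) = 2*y - 8; vanishes at y ∈ {4}. (3, 4): f_x = -15 ≠ 0.
  x = 4: f_y(4, y) = 2*y - 14; no integer root y with |y| ≤ 4.
Only singular point on the grid: (2, 3).
Classify: substitute x = 2 + u, y = 3 + v and expand: f = -3*u**3 - 2*u**2*v - u**2 + v**2.
No constant or linear terms (consistent with a singular point). Quadratic part: -u**2 + v**2. Cubic part: -3*u**3 - 2*u**2*v.
The quadratic part v**2 - u**2 = (v − u)(v + u) splits into two distinct linear factors, so there are two distinct tangent lines y − 3 = ±(x − 2) — this is a node (ordinary double point).
Classification: node.


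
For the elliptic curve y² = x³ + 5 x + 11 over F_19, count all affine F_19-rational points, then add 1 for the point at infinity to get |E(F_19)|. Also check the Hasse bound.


Affine points = {(0, 7), (0, 12), (1, 6), (1, 13), (4, 0), (5, 3), (5, 16), (7, 3), (7, 16), (9, 5), (9, 14), (10, 4), (10, 15), (16, 8), (16, 11), (18, 9), (18, 10)}; affine count = 17; |E(F_19)| = 18.

Discriminant check: Δ ∝ 4a³ + 27b² = 4·5³ + 27·11² = 4·125 + 27·121 ≡ 5 (mod 19). Nonzero ⇒ E is nonsingular.
For each x ∈ F_19, compute rhs = x³ + 5·x + 11 mod 19, then count y ∈ F_19 with y² ≡ rhs.
  x = 0: rhs = 11, matching y values: 7, 12 (2 points).
  x = 1: rhs = 17, matching y values: 6, 13 (2 points).
  x = 2: rhs = 10, matching y values: none (0 points).
  x = 3: rhs = 15, matching y values: none (0 points).
  x = 4: rhs = 0, matching y values: 0 (1 points).
  x = 5: rhs = 9, matching y values: 3, 16 (2 points).
  x = 6: rhs = 10, matching y values: none (0 points).
  x = 7: rhs = 9, matching y values: 3, 16 (2 points).
  x = 8: rhs = 12, matching y values: none (0 points).
  x = 9: rhs = 6, matching y values: 5, 14 (2 points).
  x = 10: rhs = 16, matching y values: 4, 15 (2 points).
  x = 11: rhs = 10, matching y values: none (0 points).
  x = 12: rhs = 13, matching y values: none (0 points).
  x = 13: rhs = 12, matching y values: none (0 points).
  x = 14: rhs = 13, matching y values: none (0 points).
  x = 15: rhs = 3, matching y values: none (0 points).
  x = 16: rhs = 7, matching y values: 8, 11 (2 points).
  x = 17: rhs = 12, matching y values: none (0 points).
  x = 18: rhs = 5, matching y values: 9, 10 (2 points).
Total affine count: 17.
Full point count |E(F_19)| = 17 + 1 = 18.
Hasse bound: |18 − (19+1)| = |-2| = 2 ≤ 2√19 ≈ 8.7178 ✓.


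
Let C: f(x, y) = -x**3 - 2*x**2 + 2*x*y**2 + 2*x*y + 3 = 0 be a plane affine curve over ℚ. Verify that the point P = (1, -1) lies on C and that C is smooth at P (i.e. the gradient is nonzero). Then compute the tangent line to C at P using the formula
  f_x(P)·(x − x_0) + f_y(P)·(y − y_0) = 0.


Tangent line at P: -7*x - 2*y + 5 = 0.

Step 1: f(1, -1) = 0, so P lies on C.
Step 2: partial derivatives
  f_x(x, y) = -3*x**2 - 4*x + 2*y**2 + 2*y, f_y(x, y) = 4*x*y + 2*x.
  f_x(P) = -7, f_y(P) = -2 (gradient nonzero, so P is smooth).
Step 3: tangent line at P: -7·(x − 1) + -2·(y − -1) = 0.
Expanding: -7*x - 2*y + 5 = 0.


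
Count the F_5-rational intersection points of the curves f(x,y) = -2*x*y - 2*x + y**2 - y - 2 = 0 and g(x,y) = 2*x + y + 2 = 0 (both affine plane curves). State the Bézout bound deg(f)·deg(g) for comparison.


Common zeros: {(2, 4), (4, 0)}; count = 2; Bézout bound = 2.

deg(f) = 2, deg(g) = 1, so Bézout bound = 2.
Scan x ∈ F_5. For each x, list the y ∈ F_5 with f(x, y) ≡ 0 and those with g(x, y) ≡ 0 (mod 5); the common zeros in that column are the intersection.
  x = 0: f ≡ 0 at y ∈ {2, 4}; g ≡ 0 at y ∈ {3}; common: ∅.
  x = 1: f ≡ 0 at y ∈ {4}; g ≡ 0 at y ∈ {1}; common: ∅.
  x = 2: f ≡ 0 at y ∈ {1, 4}; g ≡ 0 at y ∈ {4}; common: {4}.
  x = 3: f ≡ 0 at y ∈ {3, 4}; g ≡ 0 at y ∈ {2}; common: ∅.
  x = 4: f ≡ 0 at y ∈ {0, 4}; g ≡ 0 at y ∈ {0}; common: {0}.
Collecting: common zeros = {(2, 4), (4, 0)}, so the count is 2.
Comparison with the Bézout bound: 2 ≤ 2 = deg(f)·deg(g), as expected for curves with no common component (the bound is attained).
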